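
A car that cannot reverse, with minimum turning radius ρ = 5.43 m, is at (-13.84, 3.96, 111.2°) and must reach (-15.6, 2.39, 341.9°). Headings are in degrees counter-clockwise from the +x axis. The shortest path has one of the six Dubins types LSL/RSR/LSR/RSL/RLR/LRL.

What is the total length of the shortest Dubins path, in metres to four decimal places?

33.4581 m

Let ψ = atan2(Δy, Δx) = atan2(-1.57, -1.76) = -138.2656° be the start→goal bearing.
Normalize: d = |goal − start| / ρ = 2.358495/5.43 = 0.434345, α = (θ_start − ψ) mod 360° = 249.4656° = 4.353996 rad, β = (θ_goal − ψ) mod 360° = 120.1656° = 2.097285 rad.
Common terms: sin α = -0.936462, cos α = -0.350770, sin β = 0.864577, cos β = -0.502501, cos(α−β) = -0.633381, d² = 0.188656. Work in radians in the unit-radius frame; every candidate has L = ρ·(t + p + q).
LSL: p² = 2 + d² − 2cos(α−β) + 2d(sin α − sin β) = 1.890872; p = √p² = 1.375090; φ = atan2(cos β − cos α, d + sin α − sin β) = -3.031025 rad; t = (φ − α) mod 2π = 5.181350 rad, q = (β − φ) mod 2π = 5.128310 rad → L = 5.43·(5.181350 + 1.375090 + 5.128310) = 5.43·11.684750 = 63.448191 m
RSR: p² = 2 + d² − 2cos(α−β) + 2d(sin β − sin α) = 5.019963; p = √p² = 2.240527; φ = atan2(cos α − cos β, d − sin α + sin β) = 0.067773 rad; t = (α − φ) mod 2π = 4.286223 rad, q = (φ − β) mod 2π = 4.253673 rad → L = 5.43·(4.286223 + 2.240527 + 4.253673) = 5.43·10.780423 = 58.537699 m
LSR: p² = d² − 2 + 2cos(α−β) + 2d(sin α + sin β) = -3.140552 < 0 → infeasible
RSL: p² = d² − 2 + 2cos(α−β) − 2d(sin α + sin β) = -3.015660 < 0 → infeasible
RLR: c = (6 − d² + 2cos(α−β) + 2d(sin α − sin β))/8 = 0.372505; p = 2π − arccos c = 5.094095 rad; φ = atan2(cos α − cos β, d − sin α + sin β) = 0.067773 rad; t = (α − φ + p/2) mod 2π = 0.550085 rad, q = (α − β − t + p) mod 2π = 0.517535 rad → L = 5.43·(0.550085 + 5.094095 + 0.517535) = 5.43·6.161716 = 33.458119 m
LRL: c = (6 − d² + 2cos(α−β) − 2d(sin α − sin β))/8 = 0.763641; p = 2π − arccos c = 5.581323 rad; φ = atan2(cos β − cos α, d + sin α − sin β) = -3.031025 rad; t = (φ − α + p/2) mod 2π = 1.688826 rad, q = (β − α − t + p) mod 2π = 1.635786 rad → L = 5.43·(1.688826 + 5.581323 + 1.635786) = 5.43·8.905935 = 48.359226 m
Shortest: RLR with L = 33.458119 m ≈ 33.4581 m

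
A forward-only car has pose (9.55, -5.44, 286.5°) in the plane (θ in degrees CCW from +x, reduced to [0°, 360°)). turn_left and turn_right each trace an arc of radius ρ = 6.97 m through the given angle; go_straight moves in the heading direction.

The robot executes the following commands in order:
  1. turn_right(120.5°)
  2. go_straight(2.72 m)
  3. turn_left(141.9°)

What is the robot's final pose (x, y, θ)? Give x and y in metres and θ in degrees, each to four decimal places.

(-8.6445, -24.5690, 307.9000°)

set_pose: (x, y, θ) = (9.5500, -5.4400, 286.5000°), ρ = 6.97
turn_right(120.5°): centre at ρ to the right, rotate −120.5° → (1.1808, -14.1825, 166.0000°)
go_straight(2.72): x += 2.72·cos θ, y += 2.72·sin θ → (-1.4584, -13.5245, 166.0000°)
turn_left(141.9°): centre at ρ to the left, rotate +141.9° → (-8.6445, -24.5690, 307.9000°)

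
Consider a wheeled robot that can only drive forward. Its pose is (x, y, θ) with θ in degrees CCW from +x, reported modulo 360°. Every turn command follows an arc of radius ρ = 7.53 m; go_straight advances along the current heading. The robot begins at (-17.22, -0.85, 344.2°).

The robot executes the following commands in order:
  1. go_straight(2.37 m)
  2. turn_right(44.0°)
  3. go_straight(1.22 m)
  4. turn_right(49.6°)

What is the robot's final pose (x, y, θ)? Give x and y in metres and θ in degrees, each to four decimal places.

set_pose: (x, y, θ) = (-17.2200, -0.8500, 344.2000°), ρ = 7.53
go_straight(2.37): x += 2.37·cos θ, y += 2.37·sin θ → (-14.9395, -1.4953, 344.2000°)
turn_right(44.0°): centre at ρ to the right, rotate −44.0° → (-10.4818, -4.9531, 300.2000°)
go_straight(1.22): x += 1.22·cos θ, y += 1.22·sin θ → (-9.8681, -6.0075, 300.2000°)
turn_right(49.6°): centre at ρ to the right, rotate −49.6° → (-9.2737, -12.2964, 250.6000°)

(-9.2737, -12.2964, 250.6000°)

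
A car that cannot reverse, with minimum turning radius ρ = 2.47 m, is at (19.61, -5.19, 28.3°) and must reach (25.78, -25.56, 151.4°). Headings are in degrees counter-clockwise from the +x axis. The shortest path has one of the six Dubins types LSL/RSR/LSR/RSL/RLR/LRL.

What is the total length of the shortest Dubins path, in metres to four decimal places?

27.3900 m

Let ψ = atan2(Δy, Δx) = atan2(-20.37, 6.17) = -73.1486° be the start→goal bearing.
Normalize: d = |goal − start| / ρ = 21.283933/2.47 = 8.616977, α = (θ_start − ψ) mod 360° = 101.4486° = 1.770613 rad, β = (θ_goal − ψ) mod 360° = 224.5486° = 3.919113 rad.
Common terms: sin α = 0.980103, cos α = -0.198489, sin β = -0.701514, cos β = -0.712655, cos(α−β) = -0.546102, d² = 74.252291. Work in radians in the unit-radius frame; every candidate has L = ρ·(t + p + q).
LSL: p² = 2 + d² − 2cos(α−β) + 2d(sin α − sin β) = 106.325411; p = √p² = 10.311421; φ = atan2(cos β − cos α, d + sin α − sin β) = -0.049884 rad; t = (φ − α) mod 2π = 4.462688 rad, q = (β − φ) mod 2π = 3.968997 rad → L = 2.47·(4.462688 + 10.311421 + 3.968997) = 2.47·18.743107 = 46.295474 m
RSR: p² = 2 + d² − 2cos(α−β) + 2d(sin β − sin α) = 48.363578; p = √p² = 6.954393; φ = atan2(cos α − cos β, d − sin α + sin β) = 0.074002 rad; t = (α − φ) mod 2π = 1.696611 rad, q = (φ − β) mod 2π = 2.438074 rad → L = 2.47·(1.696611 + 6.954393 + 2.438074) = 2.47·11.089078 = 27.390022 m
LSR: p² = d² − 2 + 2cos(α−β) + 2d(sin α + sin β) = 75.961272; p = √p² = 8.715576; φ = atan2(−cos α − cos β, d + sin α + sin β) − atan2(−2, p) = 0.327640 rad; t = (φ − α) mod 2π = 4.840213 rad, q = (φ − β) mod 2π = 2.691712 rad → L = 2.47·(4.840213 + 8.715576 + 2.691712) = 2.47·16.247501 = 40.131328 m
RSL: p² = d² − 2 + 2cos(α−β) − 2d(sin α + sin β) = 66.358902; p = √p² = 8.146097; φ = atan2(cos α + cos β, d − sin α − sin β) − atan2(2, p) = -0.349594 rad; t = (α − φ) mod 2π = 2.120206 rad, q = (β − φ) mod 2π = 4.268706 rad → L = 2.47·(2.120206 + 8.146097 + 4.268706) = 2.47·14.535010 = 35.901474 m
RLR: c = (6 − d² + 2cos(α−β) + 2d(sin α − sin β))/8 = -5.045447, |c| > 1 → infeasible
LRL: c = (6 − d² + 2cos(α−β) − 2d(sin α − sin β))/8 = -12.290676, |c| > 1 → infeasible
Shortest: RSR with L = 27.390022 m ≈ 27.3900 m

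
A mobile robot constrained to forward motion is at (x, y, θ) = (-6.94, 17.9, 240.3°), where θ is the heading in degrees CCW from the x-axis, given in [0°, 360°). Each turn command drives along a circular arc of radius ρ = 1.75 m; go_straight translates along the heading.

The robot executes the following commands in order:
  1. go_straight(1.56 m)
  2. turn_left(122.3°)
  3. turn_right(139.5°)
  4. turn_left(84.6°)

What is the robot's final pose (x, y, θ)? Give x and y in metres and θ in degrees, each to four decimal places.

set_pose: (x, y, θ) = (-6.9400, 17.9000, 240.3000°), ρ = 1.75
go_straight(1.56): x += 1.56·cos θ, y += 1.56·sin θ → (-7.7129, 16.5449, 240.3000°)
turn_left(122.3°): centre at ρ to the left, rotate +122.3° → (-6.1134, 13.9297, 362.6000° ≡ 2.6000°)
turn_right(139.5°): centre at ρ to the right, rotate −139.5° → (-4.8383, 10.9037, -136.9000° ≡ 223.1000°)
turn_left(84.6°): centre at ρ to the left, rotate +84.6° → (-5.0272, 8.5557, 307.7000°)

(-5.0272, 8.5557, 307.7000°)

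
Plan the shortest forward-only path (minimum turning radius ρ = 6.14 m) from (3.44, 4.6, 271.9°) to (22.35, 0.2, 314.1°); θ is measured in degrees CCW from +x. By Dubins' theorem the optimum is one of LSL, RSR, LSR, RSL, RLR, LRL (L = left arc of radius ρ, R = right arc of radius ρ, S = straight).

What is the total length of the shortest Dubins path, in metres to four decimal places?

Let ψ = atan2(Δy, Δx) = atan2(-4.40, 18.91) = -13.0986° be the start→goal bearing.
Normalize: d = |goal − start| / ρ = 19.415151/6.14 = 3.162077, α = (θ_start − ψ) mod 360° = 284.9986° = 4.974164 rad, β = (θ_goal − ψ) mod 360° = 327.1986° = 5.710692 rad.
Common terms: sin α = -0.965932, cos α = 0.258795, sin β = -0.541729, cos β = 0.840553, cos(α−β) = 0.740805, d² = 9.998729. Work in radians in the unit-radius frame; every candidate has L = ρ·(t + p + q).
LSL: p² = 2 + d² − 2cos(α−β) + 2d(sin α − sin β) = 7.834394; p = √p² = 2.798999; φ = atan2(cos β − cos α, d + sin α − sin β) = 0.209371 rad; t = (φ − α) mod 2π = 1.518393 rad, q = (β − φ) mod 2π = 5.501321 rad → L = 6.14·(1.518393 + 2.798999 + 5.501321) = 6.14·9.818713 = 60.286898 m
RSR: p² = 2 + d² − 2cos(α−β) + 2d(sin β − sin α) = 13.199846; p = √p² = 3.633159; φ = atan2(cos α − cos β, d − sin α + sin β) = -0.160817 rad; t = (α − φ) mod 2π = 5.134980 rad, q = (φ − β) mod 2π = 0.411676 rad → L = 6.14·(5.134980 + 3.633159 + 0.411676) = 6.14·9.179816 = 56.364068 m
LSR: p² = d² − 2 + 2cos(α−β) + 2d(sin α + sin β) = -0.054343 < 0 → infeasible
RSL: p² = d² − 2 + 2cos(α−β) − 2d(sin α + sin β) = 19.015020; p = √p² = 4.360622; φ = atan2(cos α + cos β, d − sin α − sin β) − atan2(2, p) = -0.198814 rad; t = (α − φ) mod 2π = 5.172978 rad, q = (β − φ) mod 2π = 5.909507 rad → L = 6.14·(5.172978 + 4.360622 + 5.909507) = 6.14·15.443107 = 94.820674 m
RLR: c = (6 − d² + 2cos(α−β) + 2d(sin α − sin β))/8 = -0.649981; p = 2π − arccos c = 4.004830 rad; φ = atan2(cos α − cos β, d − sin α + sin β) = -0.160817 rad; t = (α − φ + p/2) mod 2π = 0.854210 rad, q = (α − β − t + p) mod 2π = 2.414091 rad → L = 6.14·(0.854210 + 4.004830 + 2.414091) = 6.14·7.273131 = 44.657023 m
LRL: c = (6 − d² + 2cos(α−β) − 2d(sin α − sin β))/8 = 0.020701; p = 2π − arccos c = 4.733091 rad; φ = atan2(cos β − cos α, d + sin α − sin β) = 0.209371 rad; t = (φ − α + p/2) mod 2π = 3.884939 rad, q = (β − α − t + p) mod 2π = 1.584681 rad → L = 6.14·(3.884939 + 4.733091 + 1.584681) = 6.14·10.202711 = 62.644647 m
Shortest: RLR with L = 44.657023 m ≈ 44.6570 m

44.6570 m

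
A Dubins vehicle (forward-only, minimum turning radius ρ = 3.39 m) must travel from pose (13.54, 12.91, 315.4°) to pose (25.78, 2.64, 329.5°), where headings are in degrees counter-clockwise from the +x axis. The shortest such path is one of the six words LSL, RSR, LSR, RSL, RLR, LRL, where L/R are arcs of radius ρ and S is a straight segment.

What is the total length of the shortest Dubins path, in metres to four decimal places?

Let ψ = atan2(Δy, Δx) = atan2(-10.27, 12.24) = -39.9984° be the start→goal bearing.
Normalize: d = |goal − start| / ρ = 15.977813/3.39 = 4.713219, α = (θ_start − ψ) mod 360° = 355.3984° = 6.202872 rad, β = (θ_goal − ψ) mod 360° = 9.4984° = 0.165778 rad.
Common terms: sin α = -0.080227, cos α = 0.996777, sin β = 0.165020, cos β = 0.986290, cos(α−β) = 0.969872, d² = 22.214434. Work in radians in the unit-radius frame; every candidate has L = ρ·(t + p + q).
LSL: p² = 2 + d² − 2cos(α−β) + 2d(sin α − sin β) = 19.962886; p = √p² = 4.467985; φ = atan2(cos β − cos α, d + sin α − sin β) = -0.002347 rad; t = (φ − α) mod 2π = 0.077966 rad, q = (β − φ) mod 2π = 0.168126 rad → L = 3.39·(0.077966 + 4.467985 + 0.168126) = 3.39·4.714076 = 15.980718 m
RSR: p² = 2 + d² − 2cos(α−β) + 2d(sin β − sin α) = 24.586494; p = √p² = 4.958477; φ = atan2(cos α − cos β, d − sin α + sin β) = 0.002115 rad; t = (α − φ) mod 2π = 6.200758 rad, q = (φ − β) mod 2π = 6.119522 rad → L = 3.39·(6.200758 + 4.958477 + 6.119522) = 3.39·17.278756 = 58.574984 m
LSR: p² = d² − 2 + 2cos(α−β) + 2d(sin α + sin β) = 22.953480; p = √p² = 4.790979; φ = atan2(−cos α − cos β, d + sin α + sin β) − atan2(−2, p) = 0.003532 rad; t = (φ − α) mod 2π = 0.083845 rad, q = (φ − β) mod 2π = 6.120939 rad → L = 3.39·(0.083845 + 4.790979 + 6.120939) = 3.39·10.995762 = 37.275634 m
RSL: p² = d² − 2 + 2cos(α−β) − 2d(sin α + sin β) = 21.354877; p = √p² = 4.621134; φ = atan2(cos α + cos β, d − sin α − sin β) − atan2(2, p) = -0.003661 rad; t = (α − φ) mod 2π = 6.206534 rad, q = (β − φ) mod 2π = 0.169440 rad → L = 3.39·(6.206534 + 4.621134 + 0.169440) = 3.39·10.997107 = 37.280194 m
RLR: c = (6 − d² + 2cos(α−β) + 2d(sin α − sin β))/8 = -2.073312, |c| > 1 → infeasible
LRL: c = (6 − d² + 2cos(α−β) − 2d(sin α − sin β))/8 = -1.495361, |c| > 1 → infeasible
Shortest: LSL with L = 15.980718 m ≈ 15.9807 m

15.9807 m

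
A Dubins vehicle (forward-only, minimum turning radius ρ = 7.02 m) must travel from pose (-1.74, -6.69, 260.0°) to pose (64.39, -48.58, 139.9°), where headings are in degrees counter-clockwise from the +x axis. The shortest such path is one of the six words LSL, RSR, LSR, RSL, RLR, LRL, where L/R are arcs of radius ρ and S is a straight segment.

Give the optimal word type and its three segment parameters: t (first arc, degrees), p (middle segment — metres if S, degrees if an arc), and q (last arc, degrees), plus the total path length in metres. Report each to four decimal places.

Let ψ = atan2(Δy, Δx) = atan2(-41.89, 66.13) = -32.3522° be the start→goal bearing.
Normalize: d = |goal − start| / ρ = 78.281217/7.02 = 11.151171, α = (θ_start − ψ) mod 360° = 292.3522° = 5.102508 rad, β = (θ_goal − ψ) mod 360° = 172.2522° = 3.006368 rad.
Common terms: sin α = -0.924864, cos α = 0.380299, sin β = 0.134813, cos β = -0.990871, cos(α−β) = -0.501511, d² = 124.348605. Work in radians in the unit-radius frame; every candidate has L = ρ·(t + p + q).
LSL: p² = 2 + d² − 2cos(α−β) + 2d(sin α − sin β) = 103.718351; p = √p² = 10.184221; φ = atan2(cos β − cos α, d + sin α − sin β) = -0.135047 rad; t = (φ − α) mod 2π = 1.045630 rad, q = (β − φ) mod 2π = 3.141415 rad → L = 7.02·(1.045630 + 10.184221 + 3.141415) = 7.02·14.371266 = 100.886284 m
RSR: p² = 2 + d² − 2cos(α−β) + 2d(sin β − sin α) = 150.984902; p = √p² = 12.287591; φ = atan2(cos α − cos β, d − sin α + sin β) = 0.111823 rad; t = (α − φ) mod 2π = 4.990686 rad, q = (φ − β) mod 2π = 3.388640 rad → L = 7.02·(4.990686 + 12.287591 + 3.388640) = 7.02·20.666917 = 145.081758 m
LSR: p² = d² − 2 + 2cos(α−β) + 2d(sin α + sin β) = 103.725606; p = √p² = 10.184577; φ = atan2(−cos α − cos β, d + sin α + sin β) − atan2(−2, p) = 0.252769 rad; t = (φ − α) mod 2π = 1.433446 rad, q = (φ − β) mod 2π = 3.529587 rad → L = 7.02·(1.433446 + 10.184577 + 3.529587) = 7.02·15.147610 = 106.336219 m
RSL: p² = d² − 2 + 2cos(α−β) − 2d(sin α + sin β) = 138.965561; p = √p² = 11.788365; φ = atan2(cos α + cos β, d − sin α − sin β) − atan2(2, p) = -0.219146 rad; t = (α − φ) mod 2π = 5.321654 rad, q = (β − φ) mod 2π = 3.225513 rad → L = 7.02·(5.321654 + 11.788365 + 3.225513) = 7.02·20.335532 = 142.755438 m
RLR: c = (6 − d² + 2cos(α−β) + 2d(sin α − sin β))/8 = -17.873113, |c| > 1 → infeasible
LRL: c = (6 − d² + 2cos(α−β) − 2d(sin α − sin β))/8 = -11.964794, |c| > 1 → infeasible
Shortest: LSL with L = 100.886284 m ≈ 100.8863 m
Convert LSL to answer units (arcs ×180/π): t = 1.045630·180/π = 59.9102°, p = ρ·p = 7.02·10.184221 = 71.4932 m, q = 3.141415·180/π = 179.9898°, L = 100.8863 m.

LSL: t = 59.9102°, p = 71.4932 m, q = 179.9898°, L = 100.8863 m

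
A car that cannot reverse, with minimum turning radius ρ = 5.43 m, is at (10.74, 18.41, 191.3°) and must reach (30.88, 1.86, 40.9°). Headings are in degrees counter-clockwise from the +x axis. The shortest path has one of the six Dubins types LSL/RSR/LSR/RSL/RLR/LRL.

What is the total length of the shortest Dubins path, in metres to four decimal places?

Let ψ = atan2(Δy, Δx) = atan2(-16.55, 20.14) = -39.4116° be the start→goal bearing.
Normalize: d = |goal − start| / ρ = 26.067645/5.43 = 4.800671, α = (θ_start − ψ) mod 360° = 230.7116° = 4.026677 rad, β = (θ_goal − ψ) mod 360° = 80.3116° = 1.401701 rad.
Common terms: sin α = -0.773968, cos α = -0.633224, sin β = 0.985737, cos β = 0.168290, cos(α−β) = -0.869495, d² = 23.046444. Work in radians in the unit-radius frame; every candidate has L = ρ·(t + p + q).
LSL: p² = 2 + d² − 2cos(α−β) + 2d(sin α − sin β) = 9.889897; p = √p² = 3.144821; φ = atan2(cos β − cos α, d + sin α − sin β) = 0.257711 rad; t = (φ − α) mod 2π = 2.514220 rad, q = (β − φ) mod 2π = 1.143990 rad → L = 5.43·(2.514220 + 3.144821 + 1.143990) = 5.43·6.803031 = 36.940457 m
RSR: p² = 2 + d² − 2cos(α−β) + 2d(sin β − sin α) = 43.680971; p = √p² = 6.609158; φ = atan2(cos α − cos β, d − sin α + sin β) = -0.121573 rad; t = (α − φ) mod 2π = 4.148249 rad, q = (φ − β) mod 2π = 4.759911 rad → L = 5.43·(4.148249 + 6.609158 + 4.759911) = 5.43·15.517319 = 84.259040 m
LSR: p² = d² − 2 + 2cos(α−β) + 2d(sin α + sin β) = 21.340724; p = √p² = 4.619602; φ = atan2(−cos α − cos β, d + sin α + sin β) − atan2(−2, p) = 0.501066 rad; t = (φ − α) mod 2π = 2.757575 rad, q = (φ − β) mod 2π = 5.382550 rad → L = 5.43·(2.757575 + 4.619602 + 5.382550) = 5.43·12.759727 = 69.285317 m
RSL: p² = d² − 2 + 2cos(α−β) − 2d(sin α + sin β) = 17.274185; p = √p² = 4.156222; φ = atan2(cos α + cos β, d − sin α − sin β) − atan2(2, p) = -0.549472 rad; t = (α − φ) mod 2π = 4.576149 rad, q = (β − φ) mod 2π = 1.951174 rad → L = 5.43·(4.576149 + 4.156222 + 1.951174) = 5.43·10.683545 = 58.011651 m
RLR: c = (6 − d² + 2cos(α−β) + 2d(sin α − sin β))/8 = -4.460121, |c| > 1 → infeasible
LRL: c = (6 − d² + 2cos(α−β) − 2d(sin α − sin β))/8 = -0.236237; p = 2π − arccos c = 4.473897 rad; φ = atan2(cos β − cos α, d + sin α − sin β) = 0.257711 rad; t = (φ − α + p/2) mod 2π = 4.751169 rad, q = (β − α − t + p) mod 2π = 3.380939 rad → L = 5.43·(4.751169 + 4.473897 + 3.380939) = 5.43·12.606005 = 68.450607 m
Shortest: LSL with L = 36.940457 m ≈ 36.9405 m

36.9405 m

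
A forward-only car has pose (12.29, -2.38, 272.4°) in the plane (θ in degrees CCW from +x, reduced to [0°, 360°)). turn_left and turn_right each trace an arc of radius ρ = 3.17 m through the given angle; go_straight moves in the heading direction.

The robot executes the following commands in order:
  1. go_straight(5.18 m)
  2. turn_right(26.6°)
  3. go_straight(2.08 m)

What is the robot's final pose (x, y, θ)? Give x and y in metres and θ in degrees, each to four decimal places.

set_pose: (x, y, θ) = (12.2900, -2.3800, 272.4000°), ρ = 3.17
go_straight(5.18): x += 5.18·cos θ, y += 5.18·sin θ → (12.5069, -7.5555, 272.4000°)
turn_right(26.6°): centre at ρ to the right, rotate −26.6° → (12.2311, -8.9877, 245.8000°)
go_straight(2.08): x += 2.08·cos θ, y += 2.08·sin θ → (11.3785, -10.8849, 245.8000°)

(11.3785, -10.8849, 245.8000°)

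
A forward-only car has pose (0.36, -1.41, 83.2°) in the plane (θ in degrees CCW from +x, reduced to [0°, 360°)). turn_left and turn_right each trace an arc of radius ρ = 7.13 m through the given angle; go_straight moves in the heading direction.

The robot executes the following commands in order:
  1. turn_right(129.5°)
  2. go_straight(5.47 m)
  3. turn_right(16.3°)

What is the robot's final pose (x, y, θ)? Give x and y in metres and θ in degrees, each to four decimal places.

set_pose: (x, y, θ) = (0.3600, -1.4100, 83.2000°), ρ = 7.13
turn_right(129.5°): centre at ρ to the right, rotate −129.5° → (12.5946, 2.6718, -46.3000° ≡ 313.7000°)
go_straight(5.47): x += 5.47·cos θ, y += 5.47·sin θ → (16.3737, -1.2829, 313.7000°)
turn_right(16.3°): centre at ρ to the right, rotate −16.3° → (17.5491, -2.9276, 297.4000°)

(17.5491, -2.9276, 297.4000°)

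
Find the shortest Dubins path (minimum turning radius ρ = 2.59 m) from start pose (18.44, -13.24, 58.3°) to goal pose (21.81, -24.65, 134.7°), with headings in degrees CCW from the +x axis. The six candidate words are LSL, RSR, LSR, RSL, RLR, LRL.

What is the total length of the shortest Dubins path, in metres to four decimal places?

Let ψ = atan2(Δy, Δx) = atan2(-11.41, 3.37) = -73.5452° be the start→goal bearing.
Normalize: d = |goal − start| / ρ = 11.897269/2.59 = 4.593540, α = (θ_start − ψ) mod 360° = 131.8452° = 2.301133 rad, β = (θ_goal − ψ) mod 360° = 208.2452° = 3.634565 rad.
Common terms: sin α = 0.744950, cos α = -0.667121, sin β = -0.473246, cos β = -0.880930, cos(α−β) = 0.235142, d² = 21.100610. Work in radians in the unit-radius frame; every candidate has L = ρ·(t + p + q).
LSL: p² = 2 + d² − 2cos(α−β) + 2d(sin α − sin β) = 33.821989; p = √p² = 5.815668; φ = atan2(cos β − cos α, d + sin α − sin β) = -0.036773 rad; t = (φ − α) mod 2π = 3.945279 rad, q = (β − φ) mod 2π = 3.671338 rad → L = 2.59·(3.945279 + 5.815668 + 3.671338) = 2.59·13.432284 = 34.789617 m
RSR: p² = 2 + d² − 2cos(α−β) + 2d(sin β − sin α) = 11.438662; p = √p² = 3.382109; φ = atan2(cos α − cos β, d − sin α + sin β) = 0.063260 rad; t = (α − φ) mod 2π = 2.237873 rad, q = (φ − β) mod 2π = 2.711880 rad → L = 2.59·(2.237873 + 3.382109 + 2.711880) = 2.59·8.331863 = 21.579525 m
LSR: p² = d² − 2 + 2cos(α−β) + 2d(sin α + sin β) = 22.067053; p = √p² = 4.697558; φ = atan2(−cos α − cos β, d + sin α + sin β) − atan2(−2, p) = 0.710565 rad; t = (φ − α) mod 2π = 4.692617 rad, q = (φ − β) mod 2π = 3.359185 rad → L = 2.59·(4.692617 + 4.697558 + 3.359185) = 2.59·12.749360 = 33.020842 m
RSL: p² = d² − 2 + 2cos(α−β) − 2d(sin α + sin β) = 17.074735; p = √p² = 4.132159; φ = atan2(cos α + cos β, d − sin α − sin β) − atan2(2, p) = -0.794728 rad; t = (α − φ) mod 2π = 3.095861 rad, q = (β − φ) mod 2π = 4.429293 rad → L = 2.59·(3.095861 + 4.132159 + 4.429293) = 2.59·11.657312 = 30.192439 m
RLR: c = (6 − d² + 2cos(α−β) + 2d(sin α − sin β))/8 = -0.429833; p = 2π − arccos c = 4.268081 rad; φ = atan2(cos α − cos β, d − sin α + sin β) = 0.063260 rad; t = (α − φ + p/2) mod 2π = 4.371914 rad, q = (α − β − t + p) mod 2π = 4.845921 rad → L = 2.59·(4.371914 + 4.268081 + 4.845921) = 2.59·13.485917 = 34.928524 m
LRL: c = (6 − d² + 2cos(α−β) − 2d(sin α − sin β))/8 = -3.227749, |c| > 1 → infeasible
Shortest: RSR with L = 21.579525 m ≈ 21.5795 m

21.5795 m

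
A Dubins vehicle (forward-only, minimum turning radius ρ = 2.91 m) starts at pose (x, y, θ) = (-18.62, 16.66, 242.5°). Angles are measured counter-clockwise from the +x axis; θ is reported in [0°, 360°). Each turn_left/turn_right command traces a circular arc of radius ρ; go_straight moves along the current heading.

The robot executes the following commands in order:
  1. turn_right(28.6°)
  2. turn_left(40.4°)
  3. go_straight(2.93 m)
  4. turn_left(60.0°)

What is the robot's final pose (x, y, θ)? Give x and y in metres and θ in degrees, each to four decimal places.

set_pose: (x, y, θ) = (-18.6200, 16.6600, 242.5000°), ρ = 2.91
turn_right(28.6°): centre at ρ to the right, rotate −28.6° → (-19.5782, 15.5884, 213.9000°)
turn_left(40.4°): centre at ρ to the left, rotate +40.4° → (-20.7566, 13.9605, 254.3000°)
go_straight(2.93): x += 2.93·cos θ, y += 2.93·sin θ → (-21.5494, 11.1398, 254.3000°)
turn_left(60.0°): centre at ρ to the left, rotate +60.0° → (-20.8307, 8.3199, 314.3000°)

(-20.8307, 8.3199, 314.3000°)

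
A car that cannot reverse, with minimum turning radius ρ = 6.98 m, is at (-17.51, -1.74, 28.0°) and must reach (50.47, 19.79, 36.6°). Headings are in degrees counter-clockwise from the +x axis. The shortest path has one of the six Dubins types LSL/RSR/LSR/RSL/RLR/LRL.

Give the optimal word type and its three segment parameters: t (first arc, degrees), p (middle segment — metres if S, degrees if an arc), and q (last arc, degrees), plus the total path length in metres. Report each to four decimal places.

Let ψ = atan2(Δy, Δx) = atan2(21.53, 67.98) = 17.5736° be the start→goal bearing.
Normalize: d = |goal − start| / ρ = 71.307933/6.98 = 10.216036, α = (θ_start − ψ) mod 360° = 10.4264° = 0.181976 rad, β = (θ_goal − ψ) mod 360° = 19.0264° = 0.332074 rad.
Common terms: sin α = 0.180973, cos α = 0.983488, sin β = 0.326004, cos β = 0.945368, cos(α−β) = 0.988756, d² = 104.367396. Work in radians in the unit-radius frame; every candidate has L = ρ·(t + p + q).
LSL: p² = 2 + d² − 2cos(α−β) + 2d(sin α − sin β) = 101.426591; p = √p² = 10.071077; φ = atan2(cos β − cos α, d + sin α − sin β) = -0.003785 rad; t = (φ − α) mod 2π = 6.097424 rad, q = (β − φ) mod 2π = 0.335859 rad → L = 6.98·(6.097424 + 10.071077 + 0.335859) = 6.98·16.504361 = 115.200437 m
RSR: p² = 2 + d² − 2cos(α−β) + 2d(sin β − sin α) = 107.353176; p = √p² = 10.361138; φ = atan2(cos α − cos β, d − sin α + sin β) = 0.003679 rad; t = (α − φ) mod 2π = 0.178297 rad, q = (φ − β) mod 2π = 5.954790 rad → L = 6.98·(0.178297 + 10.361138 + 5.954790) = 6.98·16.494225 = 115.129689 m
LSR: p² = d² − 2 + 2cos(α−β) + 2d(sin α + sin β) = 114.703511; p = √p² = 10.709973; φ = atan2(−cos α − cos β, d + sin α + sin β) − atan2(−2, p) = 0.006639 rad; t = (φ − α) mod 2π = 6.107848 rad, q = (φ − β) mod 2π = 5.957750 rad → L = 6.98·(6.107848 + 10.709973 + 5.957750) = 6.98·22.775571 = 158.973483 m
RSL: p² = d² − 2 + 2cos(α−β) − 2d(sin α + sin β) = 93.986307; p = √p² = 9.694654; φ = atan2(cos α + cos β, d − sin α − sin β) − atan2(2, p) = -0.007333 rad; t = (α − φ) mod 2π = 0.189309 rad, q = (β − φ) mod 2π = 0.339407 rad → L = 6.98·(0.189309 + 9.694654 + 0.339407) = 6.98·10.223369 = 71.359118 m
RLR: c = (6 − d² + 2cos(α−β) + 2d(sin α − sin β))/8 = -12.419147, |c| > 1 → infeasible
LRL: c = (6 − d² + 2cos(α−β) − 2d(sin α − sin β))/8 = -11.678324, |c| > 1 → infeasible
Shortest: RSL with L = 71.359118 m ≈ 71.3591 m
Convert RSL to answer units (arcs ×180/π): t = 0.189309·180/π = 10.8466°, p = ρ·p = 6.98·9.694654 = 67.6687 m, q = 0.339407·180/π = 19.4466°, L = 71.3591 m.

RSL: t = 10.8466°, p = 67.6687 m, q = 19.4466°, L = 71.3591 m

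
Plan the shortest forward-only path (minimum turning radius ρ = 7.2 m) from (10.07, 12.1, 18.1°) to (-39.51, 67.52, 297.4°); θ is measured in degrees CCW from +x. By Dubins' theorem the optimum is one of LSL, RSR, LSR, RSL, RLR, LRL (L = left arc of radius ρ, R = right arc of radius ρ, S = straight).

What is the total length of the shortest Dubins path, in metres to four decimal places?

101.2002 m

Let ψ = atan2(Δy, Δx) = atan2(55.42, -49.58) = 131.8165° be the start→goal bearing.
Normalize: d = |goal − start| / ρ = 74.360963/7.2 = 10.327912, α = (θ_start − ψ) mod 360° = 246.2835° = 4.298457 rad, β = (θ_goal − ψ) mod 360° = 165.5835° = 2.889977 rad.
Common terms: sin α = -0.915546, cos α = -0.402212, sin β = 0.248970, cos β = -0.968511, cos(α−β) = 0.161604, d² = 106.665756. Work in radians in the unit-radius frame; every candidate has L = ρ·(t + p + q).
LSL: p² = 2 + d² − 2cos(α−β) + 2d(sin α − sin β) = 84.288511; p = √p² = 9.180877; φ = atan2(cos β − cos α, d + sin α − sin β) = -0.061722 rad; t = (φ − α) mod 2π = 1.923006 rad, q = (β − φ) mod 2π = 2.951698 rad → L = 7.2·(1.923006 + 9.180877 + 2.951698) = 7.2·14.055582 = 101.200191 m
RSR: p² = 2 + d² − 2cos(α−β) + 2d(sin β − sin α) = 132.396586; p = √p² = 11.506372; φ = atan2(cos α − cos β, d − sin α + sin β) = 0.049236 rad; t = (α − φ) mod 2π = 4.249221 rad, q = (φ − β) mod 2π = 3.442445 rad → L = 7.2·(4.249221 + 11.506372 + 3.442445) = 7.2·19.198038 = 138.225870 m
LSR: p² = d² − 2 + 2cos(α−β) + 2d(sin α + sin β) = 91.220268; p = √p² = 9.550930; φ = atan2(−cos α − cos β, d + sin α + sin β) − atan2(−2, p) = 0.347358 rad; t = (φ − α) mod 2π = 2.332086 rad, q = (φ − β) mod 2π = 3.740566 rad → L = 7.2·(2.332086 + 9.550930 + 3.740566) = 7.2·15.623582 = 112.489793 m
RSL: p² = d² − 2 + 2cos(α−β) − 2d(sin α + sin β) = 118.757660; p = √p² = 10.897599; φ = atan2(cos α + cos β, d − sin α − sin β) − atan2(2, p) = -0.305541 rad; t = (α − φ) mod 2π = 4.603998 rad, q = (β − φ) mod 2π = 3.195517 rad → L = 7.2·(4.603998 + 10.897599 + 3.195517) = 7.2·18.697114 = 134.619217 m
RLR: c = (6 − d² + 2cos(α−β) + 2d(sin α − sin β))/8 = -15.549573, |c| > 1 → infeasible
LRL: c = (6 − d² + 2cos(α−β) − 2d(sin α − sin β))/8 = -9.536064, |c| > 1 → infeasible
Shortest: LSL with L = 101.200191 m ≈ 101.2002 m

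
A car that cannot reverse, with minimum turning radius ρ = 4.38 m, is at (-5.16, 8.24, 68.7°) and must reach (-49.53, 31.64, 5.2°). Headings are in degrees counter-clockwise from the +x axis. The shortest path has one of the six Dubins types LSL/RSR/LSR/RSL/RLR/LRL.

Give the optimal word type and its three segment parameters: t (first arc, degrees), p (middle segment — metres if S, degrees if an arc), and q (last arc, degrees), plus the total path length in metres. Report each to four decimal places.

Let ψ = atan2(Δy, Δx) = atan2(23.40, -44.37) = 152.1936° be the start→goal bearing.
Normalize: d = |goal − start| / ρ = 50.162306/4.38 = 11.452581, α = (θ_start − ψ) mod 360° = 276.5064° = 4.825947 rad, β = (θ_goal − ψ) mod 360° = 213.0064° = 3.717663 rad.
Common terms: sin α = -0.993559, cos α = 0.113315, sin β = -0.544733, cos β = -0.838610, cos(α−β) = 0.446198, d² = 131.161616. Work in radians in the unit-radius frame; every candidate has L = ρ·(t + p + q).
LSL: p² = 2 + d² − 2cos(α−β) + 2d(sin α − sin β) = 121.988784; p = √p² = 11.044853; φ = atan2(cos β − cos α, d + sin α − sin β) = -0.086294 rad; t = (φ − α) mod 2π = 1.370944 rad, q = (β − φ) mod 2π = 3.803958 rad → L = 4.38·(1.370944 + 11.044853 + 3.803958) = 4.38·16.219754 = 71.042525 m
RSR: p² = 2 + d² − 2cos(α−β) + 2d(sin β − sin α) = 142.549657; p = √p² = 11.939416; φ = atan2(cos α − cos β, d − sin α + sin β) = 0.079814 rad; t = (α − φ) mod 2π = 4.746133 rad, q = (φ − β) mod 2π = 2.645336 rad → L = 4.38·(4.746133 + 11.939416 + 2.645336) = 4.38·19.330885 = 84.669278 m
LSR: p² = d² − 2 + 2cos(α−β) + 2d(sin α + sin β) = 94.819180; p = √p² = 9.737514; φ = atan2(−cos α − cos β, d + sin α + sin β) − atan2(−2, p) = 0.275600 rad; t = (φ − α) mod 2π = 1.732838 rad, q = (φ − β) mod 2π = 2.841122 rad → L = 4.38·(1.732838 + 9.737514 + 2.841122) = 4.38·14.311475 = 62.684260 m
RSL: p² = d² − 2 + 2cos(α−β) − 2d(sin α + sin β) = 165.288843; p = √p² = 12.856471; φ = atan2(cos α + cos β, d − sin α − sin β) − atan2(2, p) = -0.210100 rad; t = (α − φ) mod 2π = 5.036047 rad, q = (β − φ) mod 2π = 3.927763 rad → L = 4.38·(5.036047 + 12.856471 + 3.927763) = 4.38·21.820281 = 95.572833 m
RLR: c = (6 − d² + 2cos(α−β) + 2d(sin α − sin β))/8 = -16.818707, |c| > 1 → infeasible
LRL: c = (6 − d² + 2cos(α−β) − 2d(sin α − sin β))/8 = -14.248598, |c| > 1 → infeasible
Shortest: LSR with L = 62.684260 m ≈ 62.6843 m
Convert LSR to answer units (arcs ×180/π): t = 1.732838·180/π = 99.2843°, p = ρ·p = 4.38·9.737514 = 42.6503 m, q = 2.841122·180/π = 162.7843°, L = 62.6843 m.

LSR: t = 99.2843°, p = 42.6503 m, q = 162.7843°, L = 62.6843 m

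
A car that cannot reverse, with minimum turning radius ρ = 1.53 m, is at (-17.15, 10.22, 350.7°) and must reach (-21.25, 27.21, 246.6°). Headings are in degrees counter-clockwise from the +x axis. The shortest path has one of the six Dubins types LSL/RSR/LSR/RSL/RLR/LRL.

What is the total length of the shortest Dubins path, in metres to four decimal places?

Let ψ = atan2(Δy, Δx) = atan2(16.99, -4.10) = 103.5671° be the start→goal bearing.
Normalize: d = |goal − start| / ρ = 17.477703/1.53 = 11.423335, α = (θ_start − ψ) mod 360° = 247.1329° = 4.313282 rad, β = (θ_goal − ψ) mod 360° = 143.0329° = 2.496394 rad.
Common terms: sin α = -0.921408, cos α = -0.388596, sin β = 0.601357, cos β = -0.798981, cos(α−β) = -0.243615, d² = 130.492588. Work in radians in the unit-radius frame; every candidate has L = ρ·(t + p + q).
LSL: p² = 2 + d² − 2cos(α−β) + 2d(sin α − sin β) = 98.189701; p = √p² = 9.909072; φ = atan2(cos β − cos α, d + sin α − sin β) = -0.041427 rad; t = (φ − α) mod 2π = 1.928476 rad, q = (β − φ) mod 2π = 2.537821 rad → L = 1.53·(1.928476 + 9.909072 + 2.537821) = 1.53·14.375369 = 21.994315 m
RSR: p² = 2 + d² − 2cos(α−β) + 2d(sin β − sin α) = 167.769935; p = √p² = 12.952603; φ = atan2(cos α − cos β, d − sin α + sin β) = 0.031689 rad; t = (α − φ) mod 2π = 4.281593 rad, q = (φ − β) mod 2π = 3.818480 rad → L = 1.53·(4.281593 + 12.952603 + 3.818480) = 1.53·21.052676 = 32.210595 m
LSR: p² = d² − 2 + 2cos(α−β) + 2d(sin α + sin β) = 120.693245; p = √p² = 10.986048; φ = atan2(−cos α − cos β, d + sin α + sin β) − atan2(−2, p) = 0.286629 rad; t = (φ − α) mod 2π = 2.256532 rad, q = (φ − β) mod 2π = 4.073420 rad → L = 1.53·(2.256532 + 10.986048 + 4.073420) = 1.53·17.316000 = 26.493480 m
RSL: p² = d² − 2 + 2cos(α−β) − 2d(sin α + sin β) = 135.317471; p = √p² = 11.632604; φ = atan2(cos α + cos β, d − sin α − sin β) − atan2(2, p) = -0.271050 rad; t = (α − φ) mod 2π = 4.584333 rad, q = (β − φ) mod 2π = 2.767445 rad → L = 1.53·(4.584333 + 11.632604 + 2.767445) = 1.53·18.984381 = 29.046103 m
RLR: c = (6 − d² + 2cos(α−β) + 2d(sin α − sin β))/8 = -19.971242, |c| > 1 → infeasible
LRL: c = (6 − d² + 2cos(α−β) − 2d(sin α − sin β))/8 = -11.273713, |c| > 1 → infeasible
Shortest: LSL with L = 21.994315 m ≈ 21.9943 m

21.9943 m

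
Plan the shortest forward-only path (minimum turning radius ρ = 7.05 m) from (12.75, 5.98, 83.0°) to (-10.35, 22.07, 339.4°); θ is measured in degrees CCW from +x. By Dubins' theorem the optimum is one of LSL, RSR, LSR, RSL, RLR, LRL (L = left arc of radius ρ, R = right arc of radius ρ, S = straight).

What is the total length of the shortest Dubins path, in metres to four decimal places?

Let ψ = atan2(Δy, Δx) = atan2(16.09, -23.10) = 145.1414° be the start→goal bearing.
Normalize: d = |goal − start| / ρ = 28.151343/7.05 = 3.993098, α = (θ_start − ψ) mod 360° = 297.8586° = 5.198614 rad, β = (θ_goal − ψ) mod 360° = 194.2586° = 3.390453 rad.
Common terms: sin α = -0.884103, cos α = 0.467292, sin β = -0.246299, cos β = -0.969194, cos(α−β) = -0.235142, d² = 15.944834. Work in radians in the unit-radius frame; every candidate has L = ρ·(t + p + q).
LSL: p² = 2 + d² − 2cos(α−β) + 2d(sin α − sin β) = 13.321490; p = √p² = 3.649862; φ = atan2(cos β − cos α, d + sin α − sin β) = -0.404515 rad; t = (φ − α) mod 2π = 0.680057 rad, q = (β − φ) mod 2π = 3.794967 rad → L = 7.05·(0.680057 + 3.649862 + 3.794967) = 7.05·8.124886 = 57.280445 m
RSR: p² = 2 + d² − 2cos(α−β) + 2d(sin β − sin α) = 23.508746; p = √p² = 4.848582; φ = atan2(cos α − cos β, d − sin α + sin β) = 0.300784 rad; t = (α − φ) mod 2π = 4.897830 rad, q = (φ − β) mod 2π = 3.193517 rad → L = 7.05·(4.897830 + 4.848582 + 3.193517) = 7.05·12.939928 = 91.226494 m
LSR: p² = d² − 2 + 2cos(α−β) + 2d(sin α + sin β) = 4.446933; p = √p² = 2.108775; φ = atan2(−cos α − cos β, d + sin α + sin β) − atan2(−2, p) = 0.932492 rad; t = (φ − α) mod 2π = 2.017063 rad, q = (φ − β) mod 2π = 3.825224 rad → L = 7.05·(2.017063 + 2.108775 + 3.825224) = 7.05·7.951062 = 56.054989 m
RSL: p² = d² − 2 + 2cos(α−β) − 2d(sin α + sin β) = 22.502166; p = √p² = 4.743645; φ = atan2(cos α + cos β, d − sin α − sin β) − atan2(2, p) = -0.496651 rad; t = (α − φ) mod 2π = 5.695265 rad, q = (β − φ) mod 2π = 3.887103 rad → L = 7.05·(5.695265 + 4.743645 + 3.887103) = 7.05·14.326013 = 100.998391 m
RLR: c = (6 − d² + 2cos(α−β) + 2d(sin α − sin β))/8 = -1.938593, |c| > 1 → infeasible
LRL: c = (6 − d² + 2cos(α−β) − 2d(sin α − sin β))/8 = -0.665186; p = 2π − arccos c = 3.984646 rad; φ = atan2(cos β − cos α, d + sin α − sin β) = -0.404515 rad; t = (φ − α + p/2) mod 2π = 2.672380 rad, q = (β − α − t + p) mod 2π = 5.787290 rad → L = 7.05·(2.672380 + 3.984646 + 5.787290) = 7.05·12.444316 = 87.732425 m
Shortest: LSR with L = 56.054989 m ≈ 56.0550 m

56.0550 m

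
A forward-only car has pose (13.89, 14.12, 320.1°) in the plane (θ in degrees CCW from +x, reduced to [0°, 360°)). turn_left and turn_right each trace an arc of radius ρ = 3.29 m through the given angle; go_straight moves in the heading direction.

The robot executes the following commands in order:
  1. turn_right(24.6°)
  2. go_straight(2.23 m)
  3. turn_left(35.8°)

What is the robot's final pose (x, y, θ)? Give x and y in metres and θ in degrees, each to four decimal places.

set_pose: (x, y, θ) = (13.8900, 14.1200, 320.1000°), ρ = 3.29
turn_right(24.6°): centre at ρ to the right, rotate −24.6° → (14.7491, 13.0124, 295.5000°)
go_straight(2.23): x += 2.23·cos θ, y += 2.23·sin θ → (15.7092, 10.9996, 295.5000°)
turn_left(35.8°): centre at ρ to the left, rotate +35.8° → (17.0987, 9.5302, 331.3000°)

(17.0987, 9.5302, 331.3000°)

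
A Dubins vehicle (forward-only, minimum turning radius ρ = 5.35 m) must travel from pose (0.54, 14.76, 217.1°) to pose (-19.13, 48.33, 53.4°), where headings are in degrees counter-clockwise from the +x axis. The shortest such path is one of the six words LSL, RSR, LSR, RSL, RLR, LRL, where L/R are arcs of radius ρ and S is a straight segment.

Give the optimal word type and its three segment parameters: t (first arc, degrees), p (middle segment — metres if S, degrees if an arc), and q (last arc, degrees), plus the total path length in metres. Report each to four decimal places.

Let ψ = atan2(Δy, Δx) = atan2(33.57, -19.67) = 120.3677° be the start→goal bearing.
Normalize: d = |goal − start| / ρ = 38.908274/5.35 = 7.272575, α = (θ_start − ψ) mod 360° = 96.7323° = 1.688296 rad, β = (θ_goal − ψ) mod 360° = 293.0323° = 5.114378 rad.
Common terms: sin α = 0.993105, cos α = -0.117230, sin β = -0.920285, cos β = 0.391249, cos(α−β) = -0.959805, d² = 52.890342. Work in radians in the unit-radius frame; every candidate has L = ρ·(t + p + q).
LSL: p² = 2 + d² − 2cos(α−β) + 2d(sin α − sin β) = 84.640488; p = √p² = 9.200026; φ = atan2(cos β − cos α, d + sin α − sin β) = 0.055298 rad; t = (φ − α) mod 2π = 4.650186 rad, q = (β − φ) mod 2π = 5.059080 rad → L = 5.35·(4.650186 + 9.200026 + 5.059080) = 5.35·18.909293 = 101.164718 m
RSR: p² = 2 + d² − 2cos(α−β) + 2d(sin β − sin α) = 28.979417; p = √p² = 5.383253; φ = atan2(cos α − cos β, d − sin α + sin β) = -0.094597 rad; t = (α − φ) mod 2π = 1.782893 rad, q = (φ − β) mod 2π = 1.074211 rad → L = 5.35·(1.782893 + 5.383253 + 1.074211) = 5.35·8.240357 = 44.085912 m
LSR: p² = d² − 2 + 2cos(α−β) + 2d(sin α + sin β) = 50.029910; p = √p² = 7.073182; φ = atan2(−cos α − cos β, d + sin α + sin β) − atan2(−2, p) = 0.238277 rad; t = (φ − α) mod 2π = 4.833166 rad, q = (φ − β) mod 2π = 1.407084 rad → L = 5.35·(4.833166 + 7.073182 + 1.407084) = 5.35·13.313432 = 71.226864 m
RSL: p² = d² − 2 + 2cos(α−β) − 2d(sin α + sin β) = 47.911552; p = √p² = 6.921817; φ = atan2(cos α + cos β, d − sin α − sin β) − atan2(2, p) = -0.243240 rad; t = (α − φ) mod 2π = 1.931536 rad, q = (β − φ) mod 2π = 5.357617 rad → L = 5.35·(1.931536 + 6.921817 + 5.357617) = 5.35·14.210970 = 76.028692 m
RLR: c = (6 − d² + 2cos(α−β) + 2d(sin α − sin β))/8 = -2.622427, |c| > 1 → infeasible
LRL: c = (6 − d² + 2cos(α−β) − 2d(sin α − sin β))/8 = -9.580061, |c| > 1 → infeasible
Shortest: RSR with L = 44.085912 m ≈ 44.0859 m
Convert RSR to answer units (arcs ×180/π): t = 1.782893·180/π = 102.1523°, p = ρ·p = 5.35·5.383253 = 28.8004 m, q = 1.074211·180/π = 61.5477°, L = 44.0859 m.

RSR: t = 102.1523°, p = 28.8004 m, q = 61.5477°, L = 44.0859 m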